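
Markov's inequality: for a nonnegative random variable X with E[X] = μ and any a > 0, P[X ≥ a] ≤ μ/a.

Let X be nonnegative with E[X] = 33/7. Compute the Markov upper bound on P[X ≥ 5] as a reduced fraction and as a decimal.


μ = E[X] = 33/7, a = 5.
Markov: P[X ≥ 5] ≤ μ/a = (33/7)/5 = 33/35.
Numerically: ≈ 0.943.
(Since a = 5 > μ = 4.714, the bound 33/35 is < 1 and informative.)

P[X ≥ 5] ≤ 33/35 ≈ 0.943.


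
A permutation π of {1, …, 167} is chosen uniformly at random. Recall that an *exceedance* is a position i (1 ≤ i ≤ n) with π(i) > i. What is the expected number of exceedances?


Write X = Σ_{i=1}^{167} X_i, where X_i = 1_{π(i) > i}.
For each fixed i, π(i) is uniform over {1, …, 167} (marginal of a uniform permutation), so P[π(i) > i] = (n − i)/n. Summing: Σ_{i=1}^{167} (n − i)/n = (0 + 1 + … + 166)/167 = 167(167 − 1)/(2·167) = (167 − 1)/2.
Hence E[X] = Σ_{i=1}^{167} (167 − i)/167 = 83 ≈ 83.000000.

E[X] = 83 = 83.000000.


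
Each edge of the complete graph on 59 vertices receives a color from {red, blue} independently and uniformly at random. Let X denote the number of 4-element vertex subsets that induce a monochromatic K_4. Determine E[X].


Let X = Σ_S X_S over the C(59, 4) = 455126 subsets S of size 4, where X_S = 1 if the K_4 on S is monochromatic.
For a fixed S, the K_4 on S has C(4, 2) = 6 edges. P[all 6 edges red] = (1/2)^6, and likewise for blue, so P[monochromatic] = 2·(1/2)^6 = 2^{1 − 6} = 1/32.
Summing: E[X] = C(59, 4) · 2^{1 − 6} = 455126 · 1/32 = 227563/16.
Numerically: E[X] ≈ 14222.6875.

E[X] = C(59,4)·2^(1−C(4,2)) = 227563/16 ≈ 14222.6875.


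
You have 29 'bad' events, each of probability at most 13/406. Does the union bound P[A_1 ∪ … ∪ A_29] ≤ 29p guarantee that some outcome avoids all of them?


Union bound: P[∪_{i=1}^{29} A_i] ≤ Σ_i P[A_i] ≤ 29·p = 29·(13/406) = 13/14.
Numerically: 13/14 ≈ 0.92857.
Is 13/14 < 1? YES.
Since P[∪ A_i] ≤ 13/14 < 1, the complement has P[∩ A_i^c] ≥ 1 − 13/14 = 1/14 > 0, so some outcome avoids every A_i.

29·p = 13/14 ≈ 0.92857; existence CERTIFIED by the union bound.


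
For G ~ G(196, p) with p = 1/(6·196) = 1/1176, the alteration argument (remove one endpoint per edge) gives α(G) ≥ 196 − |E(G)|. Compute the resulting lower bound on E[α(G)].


E[|E(G)|] = C(196, 2)·p = 19110 · (1/1176) = 65/4.
E[α(G)] ≥ n − E[|E(G)|] = 196 − 65/4 = 719/4.
Numerically: ≈ 179.75000.
(This is only a lower bound; the true E[α(G)] may be larger.)

E[α(G)] ≥ 719/4 ≈ 179.75000.


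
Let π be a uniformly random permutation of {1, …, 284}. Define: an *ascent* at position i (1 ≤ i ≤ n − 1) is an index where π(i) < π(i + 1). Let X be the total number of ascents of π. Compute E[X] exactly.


Write X = Σ X_I over i = 1, …, 283, with X_I the indicator of one ascent.
There are 283 indicators.
For each fixed i, the pair (π(i), π(i+1)) is a uniformly random ordered pair of distinct values from {1, …, 284}; by symmetry P[π(i) < π(i+1)] = 1/2.
By linearity: E[X] = 283 · (1/2) = (284 − 1) · (1/2) = 283/2 ≈ 141.500000.

E[X] = 283/2 = 141.500000.


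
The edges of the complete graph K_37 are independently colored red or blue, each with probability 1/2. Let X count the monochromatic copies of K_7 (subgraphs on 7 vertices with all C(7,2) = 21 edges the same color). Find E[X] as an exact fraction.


Let X = Σ_S X_S over the C(37, 7) = 10295472 subsets S of size 7, where X_S = 1 if the K_7 on S is monochromatic.
For a fixed S, the K_7 on S has C(7, 2) = 21 edges. P[all 21 edges red] = (1/2)^21, and likewise for blue, so P[monochromatic] = 2·(1/2)^21 = 2^{1 − 21} = 1/1048576.
Summing: E[X] = C(37, 7) · 2^{1 − 21} = 10295472 · 1/1048576 = 643467/65536.
Numerically: E[X] ≈ 9.8185.

E[X] = C(37,7)·2^(1−C(7,2)) = 643467/65536 ≈ 9.8185.


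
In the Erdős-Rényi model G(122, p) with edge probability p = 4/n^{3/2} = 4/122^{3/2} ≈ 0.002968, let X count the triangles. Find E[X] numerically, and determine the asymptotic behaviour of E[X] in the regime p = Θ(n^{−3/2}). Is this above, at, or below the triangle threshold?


Number of potential triangles: C(122, 3) = 295240.
Each occurs with probability p³ ≈ (0.002968)³ ≈ 2.615536e-08.
By linearity: E[X] = C(122, 3)·p³ ≈ 295240 · 2.615536e-08 ≈ 0.0077.
Since α = 3/2 > 1, p = c/n^{3/2} = o(1/n) is below the triangle threshold p ~ 1/n. Asymptotically E[X] ~ (c³/6)·n^{3(1−α)} = (4³/6)·n^{-1.5} → 0, so by Markov's inequality G has no triangles w.h.p.

E[X] ≈ 0.0077; in regime p = Θ(1/n^{3/2}) E[X] tends to 0 (below the triangle threshold p ~ 1/n).


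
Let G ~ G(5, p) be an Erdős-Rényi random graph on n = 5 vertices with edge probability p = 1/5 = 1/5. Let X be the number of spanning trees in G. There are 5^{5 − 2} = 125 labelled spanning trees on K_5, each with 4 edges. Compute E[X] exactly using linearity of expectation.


K_5 has 5^{5 − 2} = 125 labelled spanning trees.
For each such spanning tree H, let X_H = 1 if all 4 edges of H are present in G. Then P[X_H = 1] = p^{4} = (1/5)^{4} = 1/625.
By linearity: E[X] = Σ_H E[X_H] = 125 · p^{4} = 125 · 1/625 = 1/5.
Numerically: E[X] ≈ 0.2.

E[X] = 125 · (1/5)^{4} = 1/5 ≈ 0.2.


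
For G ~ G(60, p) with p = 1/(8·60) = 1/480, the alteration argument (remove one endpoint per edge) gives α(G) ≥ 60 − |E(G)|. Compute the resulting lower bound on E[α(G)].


E[|E(G)|] = C(60, 2)·p = 1770 · (1/480) = 59/16.
E[α(G)] ≥ n − E[|E(G)|] = 60 − 59/16 = 901/16.
Numerically: ≈ 56.31250.
(This is only a lower bound; the true E[α(G)] may be larger.)

E[α(G)] ≥ 901/16 ≈ 56.31250.


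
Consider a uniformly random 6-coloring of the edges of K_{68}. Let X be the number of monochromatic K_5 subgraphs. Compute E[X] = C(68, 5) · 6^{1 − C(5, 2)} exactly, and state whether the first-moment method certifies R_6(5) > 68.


E[X] = C(68, 5) · 6^{1 − 10} = 10424128 · 6^{−9} = 10424128/10077696.
As a reduced fraction: E[X] = 162877/157464 ≈ 1.03438.
Is E[X] < 1? NO.
Since E[X] ≥ 1, the first-moment bound is inconclusive at n = 68; it does NOT by itself certify R_6(5) > 68.

E[X] = 162877/157464 ≈ 1.03438; E[X] ≥ 1; first-moment method inconclusive here.


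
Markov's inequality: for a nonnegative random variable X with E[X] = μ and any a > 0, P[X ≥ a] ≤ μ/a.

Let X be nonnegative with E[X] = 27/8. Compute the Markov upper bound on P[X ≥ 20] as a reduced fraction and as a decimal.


μ = E[X] = 27/8, a = 20.
Markov: P[X ≥ 20] ≤ μ/a = (27/8)/20 = 27/160.
Numerically: ≈ 0.169.
(Since a = 20 > μ = 3.375, the bound 27/160 is < 1 and informative.)

P[X ≥ 20] ≤ 27/160 ≈ 0.169.


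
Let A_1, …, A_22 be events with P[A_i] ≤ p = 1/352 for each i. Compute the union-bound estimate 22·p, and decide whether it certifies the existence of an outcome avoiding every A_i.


Union bound: P[∪_{i=1}^{22} A_i] ≤ Σ_i P[A_i] ≤ 22·p = 22·(1/352) = 1/16.
Numerically: 1/16 ≈ 0.062500.
Is 1/16 < 1? YES.
Since P[∪ A_i] ≤ 1/16 < 1, the complement has P[∩ A_i^c] ≥ 1 − 1/16 = 15/16 > 0, so some outcome avoids every A_i.

22·p = 1/16 ≈ 0.062500; existence CERTIFIED by the union bound.


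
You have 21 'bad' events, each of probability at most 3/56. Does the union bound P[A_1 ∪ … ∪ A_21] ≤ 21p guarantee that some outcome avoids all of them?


Union bound: P[∪_{i=1}^{21} A_i] ≤ Σ_i P[A_i] ≤ 21·p = 21·(3/56) = 9/8.
Numerically: 9/8 ≈ 1.1250.
Is 9/8 < 1? NO.
Since the bound 9/8 is ≥ 1, the union bound is uninformative here; it does NOT by itself certify existence.

21·p = 9/8 ≈ 1.1250; existence NOT certified by the union bound.


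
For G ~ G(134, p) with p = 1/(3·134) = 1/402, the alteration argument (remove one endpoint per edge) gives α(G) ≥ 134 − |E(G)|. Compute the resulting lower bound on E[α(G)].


E[|E(G)|] = C(134, 2)·p = 8911 · (1/402) = 133/6.
E[α(G)] ≥ n − E[|E(G)|] = 134 − 133/6 = 671/6.
Numerically: ≈ 111.8333.
(This is only a lower bound; the true E[α(G)] may be larger.)

E[α(G)] ≥ 671/6 ≈ 111.8333.


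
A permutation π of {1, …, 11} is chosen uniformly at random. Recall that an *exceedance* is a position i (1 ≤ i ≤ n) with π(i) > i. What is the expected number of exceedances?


Write X = Σ_{i=1}^{11} X_i, where X_i = 1_{π(i) > i}.
For each fixed i, π(i) is uniform over {1, …, 11} (marginal of a uniform permutation), so P[π(i) > i] = (n − i)/n. Summing: Σ_{i=1}^{11} (n − i)/n = (0 + 1 + … + 10)/11 = 11(11 − 1)/(2·11) = (11 − 1)/2.
Hence E[X] = Σ_{i=1}^{11} (11 − i)/11 = 5 ≈ 5.00000.

E[X] = 5 = 5.00000.


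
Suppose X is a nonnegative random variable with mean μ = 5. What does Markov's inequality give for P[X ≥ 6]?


μ = E[X] = 5, a = 6.
Markov: P[X ≥ 6] ≤ μ/a = (5)/6 = 5/6.
Numerically: ≈ 0.833.
(Since a = 6 > μ = 5.000, the bound 5/6 is < 1 and informative.)

P[X ≥ 6] ≤ 5/6 ≈ 0.833.


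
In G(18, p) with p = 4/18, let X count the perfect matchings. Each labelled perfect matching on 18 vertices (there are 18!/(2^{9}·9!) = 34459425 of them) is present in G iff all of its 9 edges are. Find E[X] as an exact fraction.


K_18 has 18!/(2^{9}·9!) = 34459425 labelled perfect matchings.
For each such perfect matching H, let X_H = 1 if all 9 edges of H are present in G. Then P[X_H = 1] = p^{9} = (2/9)^{9} = 512/387420489.
By linearity of expectation: E[X] = Σ_H E[X_H] = 34459425 · p^{9} = 34459425 · 512/387420489 = 217817600/4782969.
Numerically: E[X] ≈ 45.5402.

E[X] = 34459425 · (2/9)^{9} = 217817600/4782969 ≈ 45.5402.


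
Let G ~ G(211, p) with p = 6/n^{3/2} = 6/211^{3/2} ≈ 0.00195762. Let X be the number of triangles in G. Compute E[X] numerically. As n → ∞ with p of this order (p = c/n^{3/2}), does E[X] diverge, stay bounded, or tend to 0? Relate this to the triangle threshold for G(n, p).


Number of potential triangles: C(211, 3) = 1543465.
Each occurs with probability p³ ≈ (0.00195762)³ ≈ 7.50209747e-09.
By linearity: E[X] = C(211, 3)·p³ ≈ 1543465 · 7.50209747e-09 ≈ 0.011579.
Since α = 3/2 > 1, p = c/n^{3/2} = o(1/n) is below the triangle threshold p ~ 1/n. Asymptotically E[X] ~ (c³/6)·n^{3(1−α)} = (6³/6)·n^{-1.5} → 0, so by Markov's inequality G has no triangles w.h.p.

E[X] ≈ 0.011579; in regime p = Θ(1/n^{3/2}) E[X] tends to 0 (below the triangle threshold p ~ 1/n).


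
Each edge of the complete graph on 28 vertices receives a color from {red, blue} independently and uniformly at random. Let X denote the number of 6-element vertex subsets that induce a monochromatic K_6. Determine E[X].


Let X = Σ_S X_S over the C(28, 6) = 376740 subsets S of size 6, where X_S = 1 if the K_6 on S is monochromatic.
For a fixed S, the K_6 on S has C(6, 2) = 15 edges. P[all 15 edges red] = (1/2)^15, and likewise for blue, so P[monochromatic] = 2·(1/2)^15 = 2^{1 − 15} = 1/16384.
By linearity of expectation: E[X] = C(28, 6) · 2^{1 − 15} = 376740 · 1/16384 = 94185/4096.
Numerically: E[X] ≈ 22.9944.

E[X] = C(28,6)·2^(1−C(6,2)) = 94185/4096 ≈ 22.9944.


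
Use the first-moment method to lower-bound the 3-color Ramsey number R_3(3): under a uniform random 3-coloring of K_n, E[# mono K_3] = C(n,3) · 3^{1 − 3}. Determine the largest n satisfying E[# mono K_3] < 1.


We need C(n, 3) · 3^{1 − 3} < 1, i.e. C(n, 3) < 3^{3 − 1} = 9.
Check values of n near the boundary:
  n = 3: C(3, 3) = 1; 1 < 9? YES
  n = 4: C(4, 3) = 4; 4 < 9? YES
  n = 5: C(5, 3) = 10; 10 < 9? NO
  n = 6: C(6, 3) = 20; 20 < 9? NO
The largest n with C(n, 3) < 9 is n = 4 (where E[X] = 4/9 ≈ 0.444). Hence R_3(3) > 4, i.e. R_3(3) ≥ 5.

Largest n = 4; hence R_3(3) > 4.


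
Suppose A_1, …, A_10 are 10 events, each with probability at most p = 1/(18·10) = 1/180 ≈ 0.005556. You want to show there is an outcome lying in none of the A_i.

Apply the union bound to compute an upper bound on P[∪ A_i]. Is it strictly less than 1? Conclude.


Union bound: P[∪_{i=1}^{10} A_i] ≤ Σ_i P[A_i] ≤ 10·p = 10·(1/180) = 1/18.
Numerically: 1/18 ≈ 0.055556.
Is 1/18 < 1? YES.
Since P[∪ A_i] ≤ 1/18 < 1, the complement has P[∩ A_i^c] ≥ 1 − 1/18 = 17/18 > 0, so some outcome avoids every A_i.

10·p = 1/18 ≈ 0.055556; existence CERTIFIED by the union bound.


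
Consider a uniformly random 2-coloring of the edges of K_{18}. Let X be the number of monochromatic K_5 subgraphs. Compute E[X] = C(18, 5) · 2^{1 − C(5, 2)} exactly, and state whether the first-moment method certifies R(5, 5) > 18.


E[X] = C(18, 5) · 2^{1 − 10} = 8568 · 2^{−9} = 8568/512.
As a reduced fraction: E[X] = 1071/64 ≈ 16.7343750.
Is E[X] < 1? NO.
Since E[X] ≥ 1, the first-moment bound is inconclusive at n = 18; it does NOT by itself certify R(5, 5) > 18.

E[X] = 1071/64 ≈ 16.7343750; E[X] ≥ 1; first-moment method inconclusive here.


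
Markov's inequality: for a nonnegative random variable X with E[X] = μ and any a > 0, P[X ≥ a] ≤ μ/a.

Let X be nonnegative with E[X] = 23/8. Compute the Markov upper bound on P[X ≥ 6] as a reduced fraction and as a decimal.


μ = E[X] = 23/8, a = 6.
Markov: P[X ≥ 6] ≤ μ/a = (23/8)/6 = 23/48.
Numerically: ≈ 0.47917.
(Since a = 6 > μ = 2.87500, the bound 23/48 is < 1 and informative.)

P[X ≥ 6] ≤ 23/48 ≈ 0.47917.


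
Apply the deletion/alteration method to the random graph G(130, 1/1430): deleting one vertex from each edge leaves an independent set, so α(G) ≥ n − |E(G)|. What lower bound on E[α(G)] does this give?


E[|E(G)|] = C(130, 2)·p = 8385 · (1/1430) = 129/22.
E[α(G)] ≥ n − E[|E(G)|] = 130 − 129/22 = 2731/22.
Numerically: ≈ 124.13636.
(This is only a lower bound; the true E[α(G)] may be larger.)

E[α(G)] ≥ 2731/22 ≈ 124.13636.


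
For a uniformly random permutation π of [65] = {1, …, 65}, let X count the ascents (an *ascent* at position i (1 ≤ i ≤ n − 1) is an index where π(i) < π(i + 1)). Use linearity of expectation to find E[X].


Write X = Σ X_I over i = 1, …, 64, with X_I the indicator of one ascent.
There are 64 indicators.
For each fixed i, the pair (π(i), π(i+1)) is a uniformly random ordered pair of distinct values from {1, …, 65}; by symmetry P[π(i) < π(i+1)] = 1/2.
By linearity: E[X] = 64 · (1/2) = (65 − 1) · (1/2) = 32 ≈ 32.000000.

E[X] = 32 = 32.000000.


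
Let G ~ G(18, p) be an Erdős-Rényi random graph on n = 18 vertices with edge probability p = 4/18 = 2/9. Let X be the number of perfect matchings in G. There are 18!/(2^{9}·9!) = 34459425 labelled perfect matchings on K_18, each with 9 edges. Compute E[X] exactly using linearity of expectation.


K_18 has 18!/(2^{9}·9!) = 34459425 labelled perfect matchings.
For each such perfect matching H, let X_H = 1 if all 9 edges of H are present in G. Then P[X_H = 1] = p^{9} = (2/9)^{9} = 512/387420489.
By linearity: E[X] = Σ_H E[X_H] = 34459425 · p^{9} = 34459425 · 512/387420489 = 217817600/4782969.
Numerically: E[X] ≈ 45.54.

E[X] = 34459425 · (2/9)^{9} = 217817600/4782969 ≈ 45.54.


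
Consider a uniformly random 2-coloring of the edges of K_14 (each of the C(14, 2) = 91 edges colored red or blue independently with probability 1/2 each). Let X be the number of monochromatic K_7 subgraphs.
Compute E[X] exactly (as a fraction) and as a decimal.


Let X = Σ_S X_S over the C(14, 7) = 3432 subsets S of size 7, where X_S = 1 if the K_7 on S is monochromatic.
For a fixed S, the K_7 on S has C(7, 2) = 21 edges. P[all 21 edges red] = (1/2)^21, and likewise for blue, so P[monochromatic] = 2·(1/2)^21 = 2^{1 − 21} = 1/1048576.
By linearity of expectation: E[X] = C(14, 7) · 2^{1 − 21} = 3432 · 1/1048576 = 429/131072.
Numerically: E[X] ≈ 0.0033.

E[X] = C(14,7)·2^(1−C(7,2)) = 429/131072 ≈ 0.0033.


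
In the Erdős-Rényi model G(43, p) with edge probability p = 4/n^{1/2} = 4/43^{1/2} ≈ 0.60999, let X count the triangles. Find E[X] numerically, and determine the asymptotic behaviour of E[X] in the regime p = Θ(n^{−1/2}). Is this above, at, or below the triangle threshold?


Number of potential triangles: C(43, 3) = 12341.
Each occurs with probability p³ ≈ (0.60999)³ ≈ 2.2697462e-01.
By linearity: E[X] = C(43, 3)·p³ ≈ 12341 · 2.2697462e-01 ≈ 2801.09374.
Since α = 1/2 < 1, p = c/n^{1/2} ≫ 1/n is above the triangle threshold p ~ 1/n. Asymptotically E[X] ~ (c³/6)·n^{3(1−α)} = (4³/6)·n^{1.5} → ∞; triangles are abundant w.h.p.

E[X] ≈ 2801.09374; in regime p = Θ(1/n^{1/2}) E[X] diverges (above the triangle threshold p ~ 1/n).


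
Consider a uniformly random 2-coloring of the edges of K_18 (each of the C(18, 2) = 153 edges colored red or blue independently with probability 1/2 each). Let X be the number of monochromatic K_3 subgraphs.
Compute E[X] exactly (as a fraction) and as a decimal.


Let X = Σ_S X_S over the C(18, 3) = 816 subsets S of size 3, where X_S = 1 if the K_3 on S is monochromatic.
For a fixed S, the K_3 on S has C(3, 2) = 3 edges. P[all 3 edges red] = (1/2)^3, and likewise for blue, so P[monochromatic] = 2·(1/2)^3 = 2^{1 − 3} = 1/4.
By linearity: E[X] = C(18, 3) · 2^{1 − 3} = 816 · 1/4 = 204.
Numerically: E[X] ≈ 204.000000.

E[X] = C(18,3)·2^(1−C(3,2)) = 204 ≈ 204.000000.


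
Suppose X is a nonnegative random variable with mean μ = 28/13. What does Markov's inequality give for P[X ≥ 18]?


μ = E[X] = 28/13, a = 18.
Markov: P[X ≥ 18] ≤ μ/a = (28/13)/18 = 14/117.
Numerically: ≈ 0.120.
(Since a = 18 > μ = 2.154, the bound 14/117 is < 1 and informative.)

P[X ≥ 18] ≤ 14/117 ≈ 0.120.


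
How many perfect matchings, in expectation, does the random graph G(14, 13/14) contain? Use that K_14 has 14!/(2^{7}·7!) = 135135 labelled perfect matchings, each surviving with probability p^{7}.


K_14 has 14!/(2^{7}·7!) = 135135 labelled perfect matchings.
For each such perfect matching H, let X_H = 1 if all 7 edges of H are present in G. Then P[X_H = 1] = p^{7} = (13/14)^{7} = 62748517/105413504.
Summing the indicators: E[X] = Σ_H E[X_H] = 135135 · p^{7} = 135135 · 62748517/105413504 = 1211360120685/15059072.
Numerically: E[X] ≈ 8.044e+04.

E[X] = 135135 · (13/14)^{7} = 1211360120685/15059072 ≈ 8.044e+04.


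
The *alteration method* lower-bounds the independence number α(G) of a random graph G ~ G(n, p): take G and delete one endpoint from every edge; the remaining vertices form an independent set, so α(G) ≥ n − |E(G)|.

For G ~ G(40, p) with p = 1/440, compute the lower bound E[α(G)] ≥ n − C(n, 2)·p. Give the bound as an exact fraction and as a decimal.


E[|E(G)|] = C(40, 2)·p = 780 · (1/440) = 39/22.
E[α(G)] ≥ n − E[|E(G)|] = 40 − 39/22 = 841/22.
Numerically: ≈ 38.2273.
(This is only a lower bound; the true E[α(G)] may be larger.)

E[α(G)] ≥ 841/22 ≈ 38.2273.


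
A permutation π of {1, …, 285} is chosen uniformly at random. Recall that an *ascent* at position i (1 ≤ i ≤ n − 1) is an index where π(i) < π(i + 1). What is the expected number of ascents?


Write X = Σ X_I over i = 1, …, 284, with X_I the indicator of one ascent.
There are 284 indicators.
For each fixed i, the pair (π(i), π(i+1)) is a uniformly random ordered pair of distinct values from {1, …, 285}; by symmetry P[π(i) < π(i+1)] = 1/2.
By linearity: E[X] = 284 · (1/2) = (285 − 1) · (1/2) = 142 ≈ 142.0000.

E[X] = 142 = 142.0000.


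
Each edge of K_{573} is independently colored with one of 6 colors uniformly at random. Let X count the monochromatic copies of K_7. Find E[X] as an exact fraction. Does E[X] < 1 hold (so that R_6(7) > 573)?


E[X] = C(573, 7) · 6^{1 − 21} = 3878597732564412 · 6^{−20} = 3878597732564412/3656158440062976.
As a reduced fraction: E[X] = 11970980656063/11284439629824 ≈ 1.061.
Is E[X] < 1? NO.
Since E[X] ≥ 1, the first-moment bound is inconclusive at n = 573; it does NOT by itself certify R_6(7) > 573.

E[X] = 11970980656063/11284439629824 ≈ 1.061; E[X] ≥ 1; first-moment method inconclusive here.


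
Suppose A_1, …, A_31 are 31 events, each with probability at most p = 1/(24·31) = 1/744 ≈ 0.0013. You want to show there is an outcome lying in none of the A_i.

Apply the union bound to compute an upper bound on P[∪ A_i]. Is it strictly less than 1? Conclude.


Union bound: P[∪_{i=1}^{31} A_i] ≤ Σ_i P[A_i] ≤ 31·p = 31·(1/744) = 1/24.
Numerically: 1/24 ≈ 0.0417.
Is 1/24 < 1? YES.
Since P[∪ A_i] ≤ 1/24 < 1, the complement has P[∩ A_i^c] ≥ 1 − 1/24 = 23/24 > 0, so some outcome avoids every A_i.

31·p = 1/24 ≈ 0.0417; existence CERTIFIED by the union bound.


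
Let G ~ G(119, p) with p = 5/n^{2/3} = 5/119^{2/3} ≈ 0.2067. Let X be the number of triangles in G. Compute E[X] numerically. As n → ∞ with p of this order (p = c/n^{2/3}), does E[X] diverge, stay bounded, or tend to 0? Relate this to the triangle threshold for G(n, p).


Number of potential triangles: C(119, 3) = 273819.
Each occurs with probability p³ ≈ (0.2067)³ ≈ 8.827060e-03.
By linearity: E[X] = C(119, 3)·p³ ≈ 273819 · 8.827060e-03 ≈ 2417.0168.
Since α = 2/3 < 1, p = c/n^{2/3} ≫ 1/n is above the triangle threshold p ~ 1/n. Asymptotically E[X] ~ (c³/6)·n^{3(1−α)} = (5³/6)·n^{1} → ∞; triangles are abundant w.h.p.

E[X] ≈ 2417.0168; in regime p = Θ(1/n^{2/3}) E[X] diverges (above the triangle threshold p ~ 1/n).


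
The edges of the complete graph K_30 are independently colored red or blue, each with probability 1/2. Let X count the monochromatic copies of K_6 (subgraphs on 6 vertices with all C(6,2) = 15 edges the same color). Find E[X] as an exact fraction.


Let X = Σ_S X_S over the C(30, 6) = 593775 subsets S of size 6, where X_S = 1 if the K_6 on S is monochromatic.
For a fixed S, the K_6 on S has C(6, 2) = 15 edges. P[all 15 edges red] = (1/2)^15, and likewise for blue, so P[monochromatic] = 2·(1/2)^15 = 2^{1 − 15} = 1/16384.
Summing: E[X] = C(30, 6) · 2^{1 − 15} = 593775 · 1/16384 = 593775/16384.
Numerically: E[X] ≈ 36.2411.

E[X] = C(30,6)·2^(1−C(6,2)) = 593775/16384 ≈ 36.2411.


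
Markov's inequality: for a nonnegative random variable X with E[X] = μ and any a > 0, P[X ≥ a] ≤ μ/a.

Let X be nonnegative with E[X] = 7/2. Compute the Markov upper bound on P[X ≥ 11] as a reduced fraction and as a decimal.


μ = E[X] = 7/2, a = 11.
Markov: P[X ≥ 11] ≤ μ/a = (7/2)/11 = 7/22.
Numerically: ≈ 0.318.
(Since a = 11 > μ = 3.500, the bound 7/22 is < 1 and informative.)

P[X ≥ 11] ≤ 7/22 ≈ 0.318.


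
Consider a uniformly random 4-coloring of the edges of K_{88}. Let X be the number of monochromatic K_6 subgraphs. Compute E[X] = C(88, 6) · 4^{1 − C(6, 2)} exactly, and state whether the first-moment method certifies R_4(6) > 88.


E[X] = C(88, 6) · 4^{1 − 15} = 541931236 · 4^{−14} = 541931236/268435456.
As a reduced fraction: E[X] = 135482809/67108864 ≈ 2.0188512.
Is E[X] < 1? NO.
Since E[X] ≥ 1, the first-moment bound is inconclusive at n = 88; it does NOT by itself certify R_4(6) > 88.

E[X] = 135482809/67108864 ≈ 2.0188512; E[X] ≥ 1; first-moment method inconclusive here.


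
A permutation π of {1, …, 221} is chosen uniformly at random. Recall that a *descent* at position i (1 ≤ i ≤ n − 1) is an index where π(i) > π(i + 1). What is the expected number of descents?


Write X = Σ X_I over i = 1, …, 220, with X_I the indicator of one descent.
There are 220 indicators.
For each fixed i, the pair (π(i), π(i+1)) is a uniformly random ordered pair of distinct values from {1, …, 221}; by symmetry P[π(i) > π(i+1)] = 1/2.
By linearity: E[X] = 220 · (1/2) = (221 − 1) · (1/2) = 110 ≈ 110.0000.

E[X] = 110 = 110.0000.


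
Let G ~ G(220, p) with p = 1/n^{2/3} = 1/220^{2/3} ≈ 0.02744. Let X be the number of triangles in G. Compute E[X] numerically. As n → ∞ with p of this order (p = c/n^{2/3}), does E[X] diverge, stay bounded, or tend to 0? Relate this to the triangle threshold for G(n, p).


Number of potential triangles: C(220, 3) = 1750540.
Each occurs with probability p³ ≈ (0.02744)³ ≈ 2.066116e-05.
By linearity: E[X] = C(220, 3)·p³ ≈ 1750540 · 2.066116e-05 ≈ 36.1682.
Since α = 2/3 < 1, p = c/n^{2/3} ≫ 1/n is above the triangle threshold p ~ 1/n. Asymptotically E[X] ~ (c³/6)·n^{3(1−α)} = (1³/6)·n^{1} → ∞; triangles are abundant w.h.p.

E[X] ≈ 36.1682; in regime p = Θ(1/n^{2/3}) E[X] diverges (above the triangle threshold p ~ 1/n).


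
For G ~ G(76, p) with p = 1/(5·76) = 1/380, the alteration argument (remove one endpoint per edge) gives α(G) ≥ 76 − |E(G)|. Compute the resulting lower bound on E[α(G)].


E[|E(G)|] = C(76, 2)·p = 2850 · (1/380) = 15/2.
E[α(G)] ≥ n − E[|E(G)|] = 76 − 15/2 = 137/2.
Numerically: ≈ 68.5000.
(This is only a lower bound; the true E[α(G)] may be larger.)

E[α(G)] ≥ 137/2 ≈ 68.5000.


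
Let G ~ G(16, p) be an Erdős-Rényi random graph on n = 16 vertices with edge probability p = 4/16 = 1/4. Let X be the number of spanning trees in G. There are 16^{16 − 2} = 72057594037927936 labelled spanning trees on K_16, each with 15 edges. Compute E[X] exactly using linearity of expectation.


K_16 has 16^{16 − 2} = 72057594037927936 labelled spanning trees.
For each such spanning tree H, let X_H = 1 if all 15 edges of H are present in G. Then P[X_H = 1] = p^{15} = (1/4)^{15} = 1/1073741824.
Summing the indicators: E[X] = Σ_H E[X_H] = 72057594037927936 · p^{15} = 72057594037927936 · 1/1073741824 = 67108864.
Numerically: E[X] ≈ 6.7109e+07.

E[X] = 72057594037927936 · (1/4)^{15} = 67108864 ≈ 6.7109e+07.


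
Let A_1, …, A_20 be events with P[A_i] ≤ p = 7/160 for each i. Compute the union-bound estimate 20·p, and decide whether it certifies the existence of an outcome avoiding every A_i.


Union bound: P[∪_{i=1}^{20} A_i] ≤ Σ_i P[A_i] ≤ 20·p = 20·(7/160) = 7/8.
Numerically: 7/8 ≈ 0.875000.
Is 7/8 < 1? YES.
Since P[∪ A_i] ≤ 7/8 < 1, the complement has P[∩ A_i^c] ≥ 1 − 7/8 = 1/8 > 0, so some outcome avoids every A_i.

20·p = 7/8 ≈ 0.875000; existence CERTIFIED by the union bound.


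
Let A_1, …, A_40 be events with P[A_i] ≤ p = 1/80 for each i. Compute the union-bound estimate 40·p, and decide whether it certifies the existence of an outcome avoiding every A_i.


Union bound: P[∪_{i=1}^{40} A_i] ≤ Σ_i P[A_i] ≤ 40·p = 40·(1/80) = 1/2.
Numerically: 1/2 ≈ 0.500000.
Is 1/2 < 1? YES.
Since P[∪ A_i] ≤ 1/2 < 1, the complement has P[∩ A_i^c] ≥ 1 − 1/2 = 1/2 > 0, so some outcome avoids every A_i.

40·p = 1/2 ≈ 0.500000; existence CERTIFIED by the union bound.


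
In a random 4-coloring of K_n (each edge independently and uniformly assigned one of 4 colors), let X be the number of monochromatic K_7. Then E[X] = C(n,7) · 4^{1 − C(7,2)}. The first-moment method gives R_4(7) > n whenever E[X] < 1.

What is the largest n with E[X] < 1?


We need C(n, 7) · 4^{1 − 21} < 1, i.e. C(n, 7) < 4^{21 − 1} = 1099511627776.
Check values of n near the boundary:
  n = 177: C(177, 7) = 957664425960; 957664425960 < 1099511627776? YES
  n = 178: C(178, 7) = 996867063280; 996867063280 < 1099511627776? YES
  n = 179: C(179, 7) = 1037437234460; 1037437234460 < 1099511627776? YES
  n = 180: C(180, 7) = 1079414463600; 1079414463600 < 1099511627776? YES
  n = 181: C(181, 7) = 1122839183400; 1122839183400 < 1099511627776? NO
  n = 182: C(182, 7) = 1167752750736; 1167752750736 < 1099511627776? NO
  n = 183: C(183, 7) = 1214197462413; 1214197462413 < 1099511627776? NO
The largest n with C(n, 7) < 1099511627776 is n = 180 (where E[X] = 67463403975/68719476736 ≈ 0.981722). Hence R_4(7) > 180, i.e. R_4(7) ≥ 181.

Largest n = 180; hence R_4(7) > 180.


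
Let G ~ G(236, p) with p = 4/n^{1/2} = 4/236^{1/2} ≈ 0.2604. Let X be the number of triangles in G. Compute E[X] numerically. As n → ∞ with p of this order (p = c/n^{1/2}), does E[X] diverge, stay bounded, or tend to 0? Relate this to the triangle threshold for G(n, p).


Number of potential triangles: C(236, 3) = 2162940.
Each occurs with probability p³ ≈ (0.2604)³ ≈ 1.765273e-02.
By linearity: E[X] = C(236, 3)·p³ ≈ 2162940 · 1.765273e-02 ≈ 38181.8038.
Since α = 1/2 < 1, p = c/n^{1/2} ≫ 1/n is above the triangle threshold p ~ 1/n. Asymptotically E[X] ~ (c³/6)·n^{3(1−α)} = (4³/6)·n^{1.5} → ∞; triangles are abundant w.h.p.

E[X] ≈ 38181.8038; in regime p = Θ(1/n^{1/2}) E[X] diverges (above the triangle threshold p ~ 1/n).


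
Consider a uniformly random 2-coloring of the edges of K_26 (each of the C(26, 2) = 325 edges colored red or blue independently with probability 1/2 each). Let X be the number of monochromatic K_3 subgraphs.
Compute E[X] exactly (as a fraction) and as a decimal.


Let X = Σ_S X_S over the C(26, 3) = 2600 subsets S of size 3, where X_S = 1 if the K_3 on S is monochromatic.
For a fixed S, the K_3 on S has C(3, 2) = 3 edges. P[all 3 edges red] = (1/2)^3, and likewise for blue, so P[monochromatic] = 2·(1/2)^3 = 2^{1 − 3} = 1/4.
By linearity: E[X] = C(26, 3) · 2^{1 − 3} = 2600 · 1/4 = 650.
Numerically: E[X] ≈ 650.000.

E[X] = C(26,3)·2^(1−C(3,2)) = 650 ≈ 650.000.


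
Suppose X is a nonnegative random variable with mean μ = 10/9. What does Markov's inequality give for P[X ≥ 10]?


μ = E[X] = 10/9, a = 10.
Markov: P[X ≥ 10] ≤ μ/a = (10/9)/10 = 1/9.
Numerically: ≈ 0.111.
(Since a = 10 > μ = 1.111, the bound 1/9 is < 1 and informative.)

P[X ≥ 10] ≤ 1/9 ≈ 0.111.


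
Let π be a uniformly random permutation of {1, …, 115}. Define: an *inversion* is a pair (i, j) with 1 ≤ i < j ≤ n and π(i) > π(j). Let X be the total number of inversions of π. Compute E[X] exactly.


Write X = Σ X_I over the C(115, 2) = 6555 pairs i < j, with X_I the indicator of one inversion.
There are 6555 indicators.
For each fixed pair i < j, the values π(i) and π(j) are two distinct elements of {1, …, 115} in uniformly random order; by symmetry P[π(i) > π(j)] = 1/2.
By linearity: E[X] = 6555 · (1/2) = C(115, 2) · (1/2) = 6555/2 = 6555/2 ≈ 3277.5000.

E[X] = 6555/2 = 3277.5000.


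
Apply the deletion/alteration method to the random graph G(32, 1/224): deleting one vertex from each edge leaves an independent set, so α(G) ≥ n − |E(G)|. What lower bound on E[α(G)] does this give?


E[|E(G)|] = C(32, 2)·p = 496 · (1/224) = 31/14.
E[α(G)] ≥ n − E[|E(G)|] = 32 − 31/14 = 417/14.
Numerically: ≈ 29.786.
(This is only a lower bound; the true E[α(G)] may be larger.)

E[α(G)] ≥ 417/14 ≈ 29.786.


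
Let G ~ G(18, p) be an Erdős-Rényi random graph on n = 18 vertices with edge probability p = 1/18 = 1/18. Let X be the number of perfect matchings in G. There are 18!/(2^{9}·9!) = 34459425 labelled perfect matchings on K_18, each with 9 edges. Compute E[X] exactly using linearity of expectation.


K_18 has 18!/(2^{9}·9!) = 34459425 labelled perfect matchings.
For each such perfect matching H, let X_H = 1 if all 9 edges of H are present in G. Then P[X_H = 1] = p^{9} = (1/18)^{9} = 1/198359290368.
Summing the indicators: E[X] = Σ_H E[X_H] = 34459425 · p^{9} = 34459425 · 1/198359290368 = 425425/2448880128.
Numerically: E[X] ≈ 0.000173722.

E[X] = 34459425 · (1/18)^{9} = 425425/2448880128 ≈ 0.000173722.


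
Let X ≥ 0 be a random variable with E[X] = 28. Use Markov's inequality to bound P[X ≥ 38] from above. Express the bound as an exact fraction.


μ = E[X] = 28, a = 38.
Markov: P[X ≥ 38] ≤ μ/a = (28)/38 = 14/19.
Numerically: ≈ 0.73684.
(Since a = 38 > μ = 28.00000, the bound 14/19 is < 1 and informative.)

P[X ≥ 38] ≤ 14/19 ≈ 0.73684.


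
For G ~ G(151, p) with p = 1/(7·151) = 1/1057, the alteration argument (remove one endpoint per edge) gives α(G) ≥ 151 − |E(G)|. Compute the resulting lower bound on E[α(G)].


E[|E(G)|] = C(151, 2)·p = 11325 · (1/1057) = 75/7.
E[α(G)] ≥ n − E[|E(G)|] = 151 − 75/7 = 982/7.
Numerically: ≈ 140.2857.
(This is only a lower bound; the true E[α(G)] may be larger.)

E[α(G)] ≥ 982/7 ≈ 140.2857.


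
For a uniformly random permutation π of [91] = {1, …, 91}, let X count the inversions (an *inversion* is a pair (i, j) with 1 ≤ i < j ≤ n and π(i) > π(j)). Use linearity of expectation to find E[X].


Write X = Σ X_I over the C(91, 2) = 4095 pairs i < j, with X_I the indicator of one inversion.
There are 4095 indicators.
For each fixed pair i < j, the values π(i) and π(j) are two distinct elements of {1, …, 91} in uniformly random order; by symmetry P[π(i) > π(j)] = 1/2.
By linearity: E[X] = 4095 · (1/2) = C(91, 2) · (1/2) = 4095/2 = 4095/2 ≈ 2047.500000.

E[X] = 4095/2 = 2047.500000.


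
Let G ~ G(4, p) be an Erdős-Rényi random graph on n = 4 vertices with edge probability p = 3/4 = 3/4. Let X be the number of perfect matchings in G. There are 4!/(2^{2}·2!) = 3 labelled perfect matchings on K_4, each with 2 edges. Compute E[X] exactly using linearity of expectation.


K_4 has 4!/(2^{2}·2!) = 3 labelled perfect matchings.
For each such perfect matching H, let X_H = 1 if all 2 edges of H are present in G. Then P[X_H = 1] = p^{2} = (3/4)^{2} = 9/16.
Summing the indicators: E[X] = Σ_H E[X_H] = 3 · p^{2} = 3 · 9/16 = 27/16.
Numerically: E[X] ≈ 1.6875.

E[X] = 3 · (3/4)^{2} = 27/16 ≈ 1.6875.


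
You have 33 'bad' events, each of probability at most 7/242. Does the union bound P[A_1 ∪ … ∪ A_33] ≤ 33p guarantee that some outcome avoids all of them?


Union bound: P[∪_{i=1}^{33} A_i] ≤ Σ_i P[A_i] ≤ 33·p = 33·(7/242) = 21/22.
Numerically: 21/22 ≈ 0.9545455.
Is 21/22 < 1? YES.
Since P[∪ A_i] ≤ 21/22 < 1, the complement has P[∩ A_i^c] ≥ 1 − 21/22 = 1/22 > 0, so some outcome avoids every A_i.

33·p = 21/22 ≈ 0.9545455; existence CERTIFIED by the union bound.


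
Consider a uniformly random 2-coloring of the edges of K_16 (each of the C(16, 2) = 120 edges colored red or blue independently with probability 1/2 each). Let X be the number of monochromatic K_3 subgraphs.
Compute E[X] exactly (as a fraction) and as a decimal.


Let X = Σ_S X_S over the C(16, 3) = 560 subsets S of size 3, where X_S = 1 if the K_3 on S is monochromatic.
For a fixed S, the K_3 on S has C(3, 2) = 3 edges. P[all 3 edges red] = (1/2)^3, and likewise for blue, so P[monochromatic] = 2·(1/2)^3 = 2^{1 − 3} = 1/4.
Summing: E[X] = C(16, 3) · 2^{1 − 3} = 560 · 1/4 = 140.
Numerically: E[X] ≈ 140.00000.

E[X] = C(16,3)·2^(1−C(3,2)) = 140 ≈ 140.00000.


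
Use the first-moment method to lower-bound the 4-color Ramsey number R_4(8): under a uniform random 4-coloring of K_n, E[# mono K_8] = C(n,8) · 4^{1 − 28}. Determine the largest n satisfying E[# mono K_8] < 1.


We need C(n, 8) · 4^{1 − 28} < 1, i.e. C(n, 8) < 4^{28 − 1} = 18014398509481984.
Check values of n near the boundary:
  n = 404: C(404, 8) = 16415071523485570; 16415071523485570 < 18014398509481984? YES
  n = 405: C(405, 8) = 16745853821188050; 16745853821188050 < 18014398509481984? YES
  n = 406: C(406, 8) = 17082453897995850; 17082453897995850 < 18014398509481984? YES
  n = 407: C(407, 8) = 17424959239309050; 17424959239309050 < 18014398509481984? YES
  n = 408: C(408, 8) = 17773458424095231; 17773458424095231 < 18014398509481984? YES
  n = 409: C(409, 8) = 18128041135797879; 18128041135797879 < 18014398509481984? NO
  n = 410: C(410, 8) = 18488798173326195; 18488798173326195 < 18014398509481984? NO
The largest n with C(n, 8) < 18014398509481984 is n = 408 (where E[X] = 17773458424095231/18014398509481984 ≈ 0.987). Hence R_4(8) > 408, i.e. R_4(8) ≥ 409.

Largest n = 408; hence R_4(8) > 408.


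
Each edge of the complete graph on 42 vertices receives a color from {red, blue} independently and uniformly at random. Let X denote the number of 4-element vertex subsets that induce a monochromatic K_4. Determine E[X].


Let X = Σ_S X_S over the C(42, 4) = 111930 subsets S of size 4, where X_S = 1 if the K_4 on S is monochromatic.
For a fixed S, the K_4 on S has C(4, 2) = 6 edges. P[all 6 edges red] = (1/2)^6, and likewise for blue, so P[monochromatic] = 2·(1/2)^6 = 2^{1 − 6} = 1/32.
By linearity of expectation: E[X] = C(42, 4) · 2^{1 − 6} = 111930 · 1/32 = 55965/16.
Numerically: E[X] ≈ 3497.812.

E[X] = C(42,4)·2^(1−C(4,2)) = 55965/16 ≈ 3497.812.


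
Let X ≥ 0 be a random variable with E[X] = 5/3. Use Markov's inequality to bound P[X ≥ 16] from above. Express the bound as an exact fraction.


μ = E[X] = 5/3, a = 16.
Markov: P[X ≥ 16] ≤ μ/a = (5/3)/16 = 5/48.
Numerically: ≈ 0.10417.
(Since a = 16 > μ = 1.66667, the bound 5/48 is < 1 and informative.)

P[X ≥ 16] ≤ 5/48 ≈ 0.10417.


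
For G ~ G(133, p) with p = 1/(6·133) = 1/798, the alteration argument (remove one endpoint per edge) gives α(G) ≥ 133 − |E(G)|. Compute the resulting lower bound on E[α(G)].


E[|E(G)|] = C(133, 2)·p = 8778 · (1/798) = 11.
E[α(G)] ≥ n − E[|E(G)|] = 133 − 11 = 122.
Numerically: ≈ 122.0000.
(This is only a lower bound; the true E[α(G)] may be larger.)

E[α(G)] ≥ 122 ≈ 122.0000.


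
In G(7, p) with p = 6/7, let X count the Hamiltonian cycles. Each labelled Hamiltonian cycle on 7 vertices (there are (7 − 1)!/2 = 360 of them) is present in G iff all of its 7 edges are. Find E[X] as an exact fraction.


K_7 has (7 − 1)!/2 = 360 labelled Hamiltonian cycles.
For each such Hamiltonian cycle H, let X_H = 1 if all 7 edges of H are present in G. Then P[X_H = 1] = p^{7} = (6/7)^{7} = 279936/823543.
By linearity: E[X] = Σ_H E[X_H] = 360 · p^{7} = 360 · 279936/823543 = 100776960/823543.
Numerically: E[X] ≈ 122.4.

E[X] = 360 · (6/7)^{7} = 100776960/823543 ≈ 122.4.


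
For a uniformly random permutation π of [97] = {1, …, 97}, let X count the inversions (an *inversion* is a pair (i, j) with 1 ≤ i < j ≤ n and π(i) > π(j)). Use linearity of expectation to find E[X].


Write X = Σ X_I over the C(97, 2) = 4656 pairs i < j, with X_I the indicator of one inversion.
There are 4656 indicators.
For each fixed pair i < j, the values π(i) and π(j) are two distinct elements of {1, …, 97} in uniformly random order; by symmetry P[π(i) > π(j)] = 1/2.
By linearity: E[X] = 4656 · (1/2) = C(97, 2) · (1/2) = 4656/2 = 2328 ≈ 2328.00000.

E[X] = 2328 = 2328.00000.


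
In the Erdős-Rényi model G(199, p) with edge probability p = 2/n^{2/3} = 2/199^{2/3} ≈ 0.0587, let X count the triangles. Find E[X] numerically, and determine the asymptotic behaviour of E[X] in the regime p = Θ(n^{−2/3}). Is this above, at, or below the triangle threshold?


Number of potential triangles: C(199, 3) = 1293699.
Each occurs with probability p³ ≈ (0.0587)³ ≈ 2.02015e-04.
By linearity: E[X] = C(199, 3)·p³ ≈ 1293699 · 2.02015e-04 ≈ 261.347.
Since α = 2/3 < 1, p = c/n^{2/3} ≫ 1/n is above the triangle threshold p ~ 1/n. Asymptotically E[X] ~ (c³/6)·n^{3(1−α)} = (2³/6)·n^{1} → ∞; triangles are abundant w.h.p.

E[X] ≈ 261.347; in regime p = Θ(1/n^{2/3}) E[X] diverges (above the triangle threshold p ~ 1/n).


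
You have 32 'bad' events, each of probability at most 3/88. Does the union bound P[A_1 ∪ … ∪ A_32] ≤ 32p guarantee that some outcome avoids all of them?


Union bound: P[∪_{i=1}^{32} A_i] ≤ Σ_i P[A_i] ≤ 32·p = 32·(3/88) = 12/11.
Numerically: 12/11 ≈ 1.091.
Is 12/11 < 1? NO.
Since the bound 12/11 is ≥ 1, the union bound is uninformative here; it does NOT by itself certify existence.

32·p = 12/11 ≈ 1.091; existence NOT certified by the union bound.


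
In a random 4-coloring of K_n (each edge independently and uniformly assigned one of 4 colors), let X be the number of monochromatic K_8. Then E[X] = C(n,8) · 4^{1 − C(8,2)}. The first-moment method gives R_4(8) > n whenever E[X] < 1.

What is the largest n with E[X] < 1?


We need C(n, 8) · 4^{1 − 28} < 1, i.e. C(n, 8) < 4^{28 − 1} = 18014398509481984.
Check values of n near the boundary:
  n = 406: C(406, 8) = 17082453897995850; 17082453897995850 < 18014398509481984? YES
  n = 407: C(407, 8) = 17424959239309050; 17424959239309050 < 18014398509481984? YES
  n = 408: C(408, 8) = 17773458424095231; 17773458424095231 < 18014398509481984? YES
  n = 409: C(409, 8) = 18128041135797879; 18128041135797879 < 18014398509481984? NO
The largest n with C(n, 8) < 18014398509481984 is n = 408 (where E[X] = 17773458424095231/18014398509481984 ≈ 0.9866251). Hence R_4(8) > 408, i.e. R_4(8) ≥ 409.

Largest n = 408; hence R_4(8) > 408.
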